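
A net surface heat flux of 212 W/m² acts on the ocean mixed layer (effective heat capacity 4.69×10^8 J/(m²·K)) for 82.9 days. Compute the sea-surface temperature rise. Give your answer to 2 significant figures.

3.2 K

Areal heat capacity C = 4.69×10^8 J/(m²·K) (given).
Net heat input Q = F Δt = 212 × (82.9 days × 86400 s/day) = 1.52×10^9 J/m².
ΔT = Q / C = 1.52×10^9 / 4.69×10^8 = 3.24 K.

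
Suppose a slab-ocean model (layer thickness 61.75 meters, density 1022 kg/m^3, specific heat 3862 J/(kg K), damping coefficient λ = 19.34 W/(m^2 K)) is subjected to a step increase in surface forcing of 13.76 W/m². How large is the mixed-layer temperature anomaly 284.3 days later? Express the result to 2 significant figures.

0.61 K

Areal heat capacity C = ρ c_p D = 1022 × 3862 × 61.75 = 2.44×10^8 J/(m^2 K).
τ = C / λ = 2.44×10^8 / 19.34 = 1.26×10^7 s.
Equilibrium anomaly ΔT_eq = F / λ = 13.76 / 19.34 = 0.711 K.
t = 284.3 days = 2.46×10^7 s, so t/τ = 1.95.
ΔT(t) = ΔT_eq (1 − e^(−t/τ)) = 0.711 × (1 − e^−1.95) = 0.610 K.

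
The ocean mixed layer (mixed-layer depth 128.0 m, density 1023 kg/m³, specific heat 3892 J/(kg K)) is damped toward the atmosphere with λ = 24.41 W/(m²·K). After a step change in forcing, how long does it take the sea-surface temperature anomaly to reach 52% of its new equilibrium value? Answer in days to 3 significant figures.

Areal heat capacity C = ρ c_p D = 1023 × 3892 × 128.0 = 5.10×10^8 J m⁻² K⁻¹.
τ = C / λ = 5.10×10^8 / 24.41 = 2.09×10^7 s.
Fraction reached: 1 − e^(−t/τ) = 0.52 ⇒ t = −τ ln(1 − 0.52) = τ × 0.734.
t = 1.53×10^7 s = 177 days.

177 days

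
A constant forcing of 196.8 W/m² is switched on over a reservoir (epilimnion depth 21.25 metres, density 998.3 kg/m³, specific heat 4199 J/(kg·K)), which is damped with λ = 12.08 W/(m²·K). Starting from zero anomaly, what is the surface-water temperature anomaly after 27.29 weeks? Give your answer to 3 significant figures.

14.6 K

Areal heat capacity C = ρ c_p D = 998.3 × 4199 × 21.25 = 8.91×10^7 J/(m²·K).
τ = C / λ = 8.91×10^7 / 12.08 = 7.37×10^6 s.
Equilibrium anomaly ΔT_eq = F / λ = 196.8 / 12.08 = 16.3 K.
t = 27.29 weeks = 1.65×10^7 s, so t/τ = 2.24.
ΔT(t) = ΔT_eq (1 − e^(−t/τ)) = 16.3 × (1 − e^−2.24) = 14.6 K.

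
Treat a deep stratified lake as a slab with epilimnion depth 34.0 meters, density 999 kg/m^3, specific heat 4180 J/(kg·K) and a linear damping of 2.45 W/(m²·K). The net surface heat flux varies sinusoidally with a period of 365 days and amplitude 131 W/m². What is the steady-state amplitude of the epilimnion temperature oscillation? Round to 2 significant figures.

Areal heat capacity C = ρ c_p D = 999 × 4180 × 34.0 = 1.42×10^8 J/(m²·K).
Angular frequency ω = 2π / T = 2π / 3.15×10^7 s = 1.99×10^-7 s⁻¹.
√((Cω)² + λ²) = √((28.3)² + 2.45²) = 28.4 W/(m²·K).
Amplitude A = F₀ / √((Cω)²+λ²) = 131 / 28.4 = 4.61 K.

4.6 K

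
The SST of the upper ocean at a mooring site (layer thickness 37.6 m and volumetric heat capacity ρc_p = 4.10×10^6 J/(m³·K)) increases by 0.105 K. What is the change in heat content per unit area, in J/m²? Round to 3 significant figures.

1.62×10^7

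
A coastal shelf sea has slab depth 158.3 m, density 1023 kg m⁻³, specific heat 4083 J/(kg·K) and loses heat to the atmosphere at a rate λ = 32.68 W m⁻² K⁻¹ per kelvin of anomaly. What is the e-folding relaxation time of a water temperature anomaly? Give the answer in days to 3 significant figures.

Areal heat capacity C = ρ c_p D = 1023 × 4083 × 158.3 = 6.61×10^8 J/(m²·K).
Relaxation time τ = C / λ = 6.61×10^8 / 32.68 = 2.02×10^7 s.
In days: 2.02×10^7 s / (86400 s/day) = 234 days.

234 days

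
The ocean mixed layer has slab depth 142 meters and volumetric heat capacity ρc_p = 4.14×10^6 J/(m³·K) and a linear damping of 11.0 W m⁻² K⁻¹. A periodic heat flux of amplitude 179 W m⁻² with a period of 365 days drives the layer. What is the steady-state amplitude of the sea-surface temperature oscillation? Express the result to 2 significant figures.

Areal heat capacity C = ρc_p × D = 4.14×10^6 × 142 = 5.88×10^8 J/(m^2 K).
Angular frequency ω = 2π / T = 2π / 3.15×10^7 s = 1.99×10^-7 s⁻¹.
√((Cω)² + λ²) = √((117)² + 11.0²) = 118 W/(m²·K).
Amplitude A = F₀ / √((Cω)²+λ²) = 179 / 118 = 1.52 K.

1.5 K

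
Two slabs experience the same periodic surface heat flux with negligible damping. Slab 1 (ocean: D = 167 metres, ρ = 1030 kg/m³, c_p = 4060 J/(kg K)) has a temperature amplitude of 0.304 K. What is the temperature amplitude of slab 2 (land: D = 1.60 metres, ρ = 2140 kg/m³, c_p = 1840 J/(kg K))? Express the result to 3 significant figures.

33.7 K

C_ocean = 6.98×10^8 J/(m²·K); C_land = 6.30×10^6 J/(m²·K).
A ∝ 1/C ⇒ A_land = A_ocean × C_ocean/C_land = 0.304 × 111 = 33.7 K.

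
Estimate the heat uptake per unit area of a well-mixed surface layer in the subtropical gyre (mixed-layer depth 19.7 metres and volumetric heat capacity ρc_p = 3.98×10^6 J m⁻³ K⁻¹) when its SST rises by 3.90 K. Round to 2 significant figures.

3.1×10^8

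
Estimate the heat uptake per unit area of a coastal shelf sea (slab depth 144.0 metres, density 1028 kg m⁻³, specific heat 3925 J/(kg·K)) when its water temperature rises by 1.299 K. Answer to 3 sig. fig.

Areal heat capacity C = ρ c_p D = 1028 × 3925 × 144.0 = 5.81×10^8 J/(m^2 K).
ΔQ = C ΔT = 5.81×10^8 × 1.299 = 7.55×10^8 J/m².

7.55×10^8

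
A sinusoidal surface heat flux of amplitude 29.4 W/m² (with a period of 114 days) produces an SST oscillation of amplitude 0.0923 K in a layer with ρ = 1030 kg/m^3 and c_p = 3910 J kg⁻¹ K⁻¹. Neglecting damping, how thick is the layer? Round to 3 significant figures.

124 m

ω = 2π / 9.85×10^6 s = 6.38×10^-7 s⁻¹.
Required C = F₀ / (A ω) = 29.4 / (0.0923 × 6.38×10^-7) = 4.99×10^8 J/(m²·K).
D = C / (ρ c_p) = 4.99×10^8 / (1030 × 3910) = 124 m.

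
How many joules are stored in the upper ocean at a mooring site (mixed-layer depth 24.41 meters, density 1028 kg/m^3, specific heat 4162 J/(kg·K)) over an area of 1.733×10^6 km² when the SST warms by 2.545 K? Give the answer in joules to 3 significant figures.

4.61×10^20 J

Areal heat capacity C = ρ c_p D = 1028 × 4162 × 24.41 = 1.04×10^8 J m⁻² K⁻¹.
Heat per unit area: q = C ΔT = 1.04×10^8 × 2.545 = 2.66×10^8 J/m².
Total heat: Q = q × A = 2.66×10^8 × (1.733×10^6 × 10⁶ m²) = 4.61×10^20 J.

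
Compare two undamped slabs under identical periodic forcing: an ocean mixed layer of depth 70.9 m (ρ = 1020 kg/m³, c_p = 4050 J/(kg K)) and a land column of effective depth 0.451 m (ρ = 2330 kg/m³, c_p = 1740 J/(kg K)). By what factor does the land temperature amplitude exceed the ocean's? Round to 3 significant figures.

C_ocean = 1020 × 4050 × 70.9 = 2.93×10^8 J/(m²·K).
C_land = 2330 × 1740 × 0.451 = 1.83×10^6 J/(m²·K).
Undamped amplitude ∝ 1/C, so A_land/A_ocean = C_ocean/C_land = 160.

160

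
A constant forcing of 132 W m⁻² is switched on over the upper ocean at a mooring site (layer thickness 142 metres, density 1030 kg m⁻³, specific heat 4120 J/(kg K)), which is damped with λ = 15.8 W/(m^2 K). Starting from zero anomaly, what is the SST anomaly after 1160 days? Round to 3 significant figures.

Areal heat capacity C = ρ c_p D = 1030 × 4120 × 142 = 6.03×10^8 J/(m²·K).
τ = C / λ = 6.03×10^8 / 15.8 = 3.81×10^7 s.
Equilibrium anomaly ΔT_eq = F / λ = 132 / 15.8 = 8.35 K.
t = 1160 days = 1.00×10^8 s, so t/τ = 2.63.
ΔT(t) = ΔT_eq (1 − e^(−t/τ)) = 8.35 × (1 − e^−2.63) = 7.75 K.

7.75 K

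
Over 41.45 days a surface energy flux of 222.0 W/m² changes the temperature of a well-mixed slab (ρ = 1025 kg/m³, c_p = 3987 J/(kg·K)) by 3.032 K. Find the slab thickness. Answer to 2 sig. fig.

64 m

Heat input Q = F Δt = 222.0 × 3.58×10^6 s = 7.95×10^8 J/m².
Required areal heat capacity C = Q / ΔT = 2.62×10^8 J/(m²·K).
Depth D = C / (ρ c_p) = 2.62×10^8 / (1025 × 3987) = 64.2 m.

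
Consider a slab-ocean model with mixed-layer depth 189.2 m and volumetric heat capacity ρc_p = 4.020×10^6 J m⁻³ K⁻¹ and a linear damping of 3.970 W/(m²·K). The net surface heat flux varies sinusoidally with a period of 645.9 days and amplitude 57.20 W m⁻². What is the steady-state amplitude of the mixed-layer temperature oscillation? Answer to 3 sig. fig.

0.667 K

Areal heat capacity C = ρc_p × D = 4.020×10^6 × 189.2 = 7.61×10^8 J/(m^2 K).
Angular frequency ω = 2π / T = 2π / 5.58×10^7 s = 1.13×10^-7 s⁻¹.
√((Cω)² + λ²) = √((85.6)² + 3.970²) = 85.7 W/(m²·K).
Amplitude A = F₀ / √((Cω)²+λ²) = 57.20 / 85.7 = 0.667 K.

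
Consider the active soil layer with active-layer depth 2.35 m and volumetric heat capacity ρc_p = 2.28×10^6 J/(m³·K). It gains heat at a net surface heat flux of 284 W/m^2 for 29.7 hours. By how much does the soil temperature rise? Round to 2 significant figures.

5.7 K

Areal heat capacity C = ρc_p × D = 2.28×10^6 × 2.35 = 5.36×10^6 J/(m^2 K).
Net heat input Q = F Δt = 284 × (29.7 hours × 3600 s/hour) = 3.04×10^7 J/m².
ΔT = Q / C = 3.04×10^7 / 5.36×10^6 = 5.67 K.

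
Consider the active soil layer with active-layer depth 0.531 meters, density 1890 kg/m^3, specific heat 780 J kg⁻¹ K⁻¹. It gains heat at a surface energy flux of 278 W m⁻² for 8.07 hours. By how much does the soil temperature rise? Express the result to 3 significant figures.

10.3 K

Areal heat capacity C = ρ c_p D = 1890 × 780 × 0.531 = 7.83×10^5 J/(m²·K).
Net heat input Q = F Δt = 278 × (8.07 hours × 3600 s/hour) = 8.08×10^6 J/m².
ΔT = Q / C = 8.08×10^6 / 7.83×10^5 = 10.3 K.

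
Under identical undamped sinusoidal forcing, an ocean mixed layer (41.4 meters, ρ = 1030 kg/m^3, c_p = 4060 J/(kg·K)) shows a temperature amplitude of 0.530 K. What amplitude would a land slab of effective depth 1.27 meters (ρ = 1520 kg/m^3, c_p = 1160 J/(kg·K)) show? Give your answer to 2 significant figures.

41 K

C_ocean = 1.73×10^8 J/(m²·K); C_land = 2.24×10^6 J/(m²·K).
A ∝ 1/C ⇒ A_land = A_ocean × C_ocean/C_land = 0.530 × 77.3 = 41.0 K.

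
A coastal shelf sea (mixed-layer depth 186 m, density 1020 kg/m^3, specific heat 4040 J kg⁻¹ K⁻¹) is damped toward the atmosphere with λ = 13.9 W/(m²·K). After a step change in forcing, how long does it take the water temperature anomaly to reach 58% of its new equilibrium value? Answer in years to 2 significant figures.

1.5 years

Areal heat capacity C = ρ c_p D = 1020 × 4040 × 186 = 7.66×10^8 J/(m^2 K).
τ = C / λ = 7.66×10^8 / 13.9 = 5.51×10^7 s.
Fraction reached: 1 − e^(−t/τ) = 0.58 ⇒ t = −τ ln(1 − 0.58) = τ × 0.868.
t = 4.78×10^7 s = 1.52 years.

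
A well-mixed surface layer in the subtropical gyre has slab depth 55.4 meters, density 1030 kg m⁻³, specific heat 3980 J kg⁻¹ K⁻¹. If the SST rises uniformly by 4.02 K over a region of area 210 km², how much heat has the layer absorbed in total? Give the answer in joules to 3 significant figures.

Areal heat capacity C = ρ c_p D = 1030 × 3980 × 55.4 = 2.27×10^8 J m⁻² K⁻¹.
Heat per unit area: q = C ΔT = 2.27×10^8 × 4.02 = 9.13×10^8 J/m².
Total heat: Q = q × A = 9.13×10^8 × (210 × 10⁶ m²) = 1.92×10^17 J.

1.92×10^17 J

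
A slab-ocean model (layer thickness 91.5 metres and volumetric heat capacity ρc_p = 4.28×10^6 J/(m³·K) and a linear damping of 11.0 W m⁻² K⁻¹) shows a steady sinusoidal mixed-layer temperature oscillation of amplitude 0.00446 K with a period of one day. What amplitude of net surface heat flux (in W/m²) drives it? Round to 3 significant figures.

Areal heat capacity C = ρc_p × D = 4.28×10^6 × 91.5 = 3.92×10^8 J/(m²·K).
ω = 2π / 86400 s = 7.27×10^-5 s⁻¹.
√((Cω)² + λ²) = √((28500)² + 11.0²) = 28500 W/(m²·K).
F₀ = A × √((Cω)²+λ²) = 0.00446 × 28500 = 127 W/m².

127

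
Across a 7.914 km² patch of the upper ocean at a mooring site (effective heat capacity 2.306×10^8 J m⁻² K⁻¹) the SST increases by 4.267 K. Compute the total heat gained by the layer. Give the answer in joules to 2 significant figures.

Areal heat capacity C = 2.306×10^8 J m⁻² K⁻¹ (given).
Heat per unit area: q = C ΔT = 2.31×10^8 × 4.267 = 9.84×10^8 J/m².
Total heat: Q = q × A = 9.84×10^8 × (7.914 × 10⁶ m²) = 7.79×10^15 J.

7.8×10^15 J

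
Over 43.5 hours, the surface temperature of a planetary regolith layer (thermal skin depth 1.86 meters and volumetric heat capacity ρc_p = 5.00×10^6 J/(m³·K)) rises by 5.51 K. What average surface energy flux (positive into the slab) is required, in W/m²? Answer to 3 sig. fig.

327

Areal heat capacity C = ρc_p × D = 5.00×10^6 × 1.86 = 9.30×10^6 J/(m²·K).
Required heat per unit area: Q = C ΔT = 9.30×10^6 × 5.51 = 5.12×10^7 J/m².
Flux F = Q / Δt = 5.12×10^7 / 1.57×10^5 s = 327 W/m².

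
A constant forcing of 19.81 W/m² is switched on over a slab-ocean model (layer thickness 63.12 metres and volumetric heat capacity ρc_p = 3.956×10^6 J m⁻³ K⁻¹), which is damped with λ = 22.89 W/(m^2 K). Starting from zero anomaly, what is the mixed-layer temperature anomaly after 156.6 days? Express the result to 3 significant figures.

Areal heat capacity C = ρc_p × D = 3.956×10^6 × 63.12 = 2.50×10^8 J/(m^2 K).
τ = C / λ = 2.50×10^8 / 22.89 = 1.09×10^7 s.
Equilibrium anomaly ΔT_eq = F / λ = 19.81 / 22.89 = 0.865 K.
t = 156.6 days = 1.35×10^7 s, so t/τ = 1.24.
ΔT(t) = ΔT_eq (1 − e^(−t/τ)) = 0.865 × (1 − e^−1.24) = 0.615 K.

0.615 K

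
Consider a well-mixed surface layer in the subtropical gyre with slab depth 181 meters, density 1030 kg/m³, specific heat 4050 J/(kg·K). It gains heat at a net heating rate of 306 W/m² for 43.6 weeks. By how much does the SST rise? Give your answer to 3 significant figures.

Areal heat capacity C = ρ c_p D = 1030 × 4050 × 181 = 7.55×10^8 J/(m^2 K).
Net heat input Q = F Δt = 306 × (43.6 weeks × 6.048×10^5 s/week) = 8.07×10^9 J/m².
ΔT = Q / C = 8.07×10^9 / 7.55×10^8 = 10.7 K.

10.7 K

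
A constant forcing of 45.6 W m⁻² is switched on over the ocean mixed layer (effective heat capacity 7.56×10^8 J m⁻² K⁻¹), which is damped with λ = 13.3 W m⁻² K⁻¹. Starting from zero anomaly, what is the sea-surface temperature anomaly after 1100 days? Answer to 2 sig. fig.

2.8 K

Areal heat capacity C = 7.56×10^8 J m⁻² K⁻¹ (given).
τ = C / λ = 7.56×10^8 / 13.3 = 5.68×10^7 s.
Equilibrium anomaly ΔT_eq = F / λ = 45.6 / 13.3 = 3.43 K.
t = 1100 days = 9.50×10^7 s, so t/τ = 1.67.
ΔT(t) = ΔT_eq (1 − e^(−t/τ)) = 3.43 × (1 − e^−1.67) = 2.78 K.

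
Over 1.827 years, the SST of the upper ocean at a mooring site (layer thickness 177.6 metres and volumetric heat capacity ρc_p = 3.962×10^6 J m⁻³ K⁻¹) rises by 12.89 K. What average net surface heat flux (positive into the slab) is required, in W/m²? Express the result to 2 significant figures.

Areal heat capacity C = ρc_p × D = 3.962×10^6 × 177.6 = 7.04×10^8 J/(m^2 K).
Required heat per unit area: Q = C ΔT = 7.04×10^8 × 12.89 = 9.07×10^9 J/m².
Flux F = Q / Δt = 9.07×10^9 / 5.77×10^7 s = 157 W/m².

160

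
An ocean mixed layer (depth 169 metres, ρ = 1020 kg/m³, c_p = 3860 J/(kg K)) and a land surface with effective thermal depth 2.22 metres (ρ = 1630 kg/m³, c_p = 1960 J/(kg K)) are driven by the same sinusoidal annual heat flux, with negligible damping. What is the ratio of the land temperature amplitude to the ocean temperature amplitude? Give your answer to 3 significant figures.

93.8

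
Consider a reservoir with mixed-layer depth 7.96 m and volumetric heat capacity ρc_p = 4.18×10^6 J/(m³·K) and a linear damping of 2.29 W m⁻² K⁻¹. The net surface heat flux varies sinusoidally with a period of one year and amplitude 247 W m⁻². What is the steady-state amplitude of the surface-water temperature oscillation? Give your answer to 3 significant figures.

35.2 K

Areal heat capacity C = ρc_p × D = 4.18×10^6 × 7.96 = 3.33×10^7 J m⁻² K⁻¹.
Angular frequency ω = 2π / T = 2π / 3.15×10^7 s = 1.99×10^-7 s⁻¹.
√((Cω)² + λ²) = √((6.63)² + 2.29²) = 7.01 W/(m²·K).
Amplitude A = F₀ / √((Cω)²+λ²) = 247 / 7.01 = 35.2 K.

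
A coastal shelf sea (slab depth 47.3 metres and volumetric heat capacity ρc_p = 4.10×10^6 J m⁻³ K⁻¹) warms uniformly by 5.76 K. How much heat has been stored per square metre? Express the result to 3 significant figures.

Areal heat capacity C = ρc_p × D = 4.10×10^6 × 47.3 = 1.94×10^8 J m⁻² K⁻¹.
ΔQ = C ΔT = 1.94×10^8 × 5.76 = 1.12×10^9 J/m².

1.12×10^9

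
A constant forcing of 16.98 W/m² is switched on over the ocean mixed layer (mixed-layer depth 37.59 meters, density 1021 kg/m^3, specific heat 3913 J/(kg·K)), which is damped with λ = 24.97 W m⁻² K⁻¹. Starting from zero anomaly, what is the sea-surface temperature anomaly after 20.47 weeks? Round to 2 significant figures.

Areal heat capacity C = ρ c_p D = 1021 × 3913 × 37.59 = 1.50×10^8 J/(m^2 K).
τ = C / λ = 1.50×10^8 / 24.97 = 6.01×10^6 s.
Equilibrium anomaly ΔT_eq = F / λ = 16.98 / 24.97 = 0.680 K.
t = 20.47 weeks = 1.24×10^7 s, so t/τ = 2.06.
ΔT(t) = ΔT_eq (1 − e^(−t/τ)) = 0.680 × (1 − e^−2.06) = 0.593 K.

0.59 K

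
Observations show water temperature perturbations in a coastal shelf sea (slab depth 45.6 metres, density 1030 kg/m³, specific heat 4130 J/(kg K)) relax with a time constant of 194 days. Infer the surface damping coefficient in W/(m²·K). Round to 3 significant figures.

11.6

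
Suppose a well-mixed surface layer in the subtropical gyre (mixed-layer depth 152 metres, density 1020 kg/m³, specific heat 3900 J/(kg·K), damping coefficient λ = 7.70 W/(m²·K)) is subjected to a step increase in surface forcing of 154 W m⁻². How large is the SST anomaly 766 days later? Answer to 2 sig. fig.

11 K

Areal heat capacity C = ρ c_p D = 1020 × 3900 × 152 = 6.05×10^8 J m⁻² K⁻¹.
τ = C / λ = 6.05×10^8 / 7.70 = 7.85×10^7 s.
Equilibrium anomaly ΔT_eq = F / λ = 154 / 7.70 = 20.0 K.
t = 766 days = 6.62×10^7 s, so t/τ = 0.843.
ΔT(t) = ΔT_eq (1 − e^(−t/τ)) = 20.0 × (1 − e^−0.843) = 11.4 K.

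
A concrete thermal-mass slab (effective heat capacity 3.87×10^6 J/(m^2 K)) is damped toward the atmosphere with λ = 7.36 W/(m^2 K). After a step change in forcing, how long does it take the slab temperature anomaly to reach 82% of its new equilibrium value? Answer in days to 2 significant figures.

10 days

Areal heat capacity C = 3.87×10^6 J/(m^2 K) (given).
τ = C / λ = 3.87×10^6 / 7.36 = 5.26×10^5 s.
Fraction reached: 1 − e^(−t/τ) = 0.82 ⇒ t = −τ ln(1 − 0.82) = τ × 1.71.
t = 9.02×10^5 s = 10.4 days.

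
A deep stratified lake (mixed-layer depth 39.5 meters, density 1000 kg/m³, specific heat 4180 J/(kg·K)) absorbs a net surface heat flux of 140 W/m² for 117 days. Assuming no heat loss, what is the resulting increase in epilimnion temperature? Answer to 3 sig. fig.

8.57 K

Areal heat capacity C = ρ c_p D = 1000 × 4180 × 39.5 = 1.65×10^8 J/(m^2 K).
Net heat input Q = F Δt = 140 × (117 days × 86400 s/day) = 1.42×10^9 J/m².
ΔT = Q / C = 1.42×10^9 / 1.65×10^8 = 8.57 K.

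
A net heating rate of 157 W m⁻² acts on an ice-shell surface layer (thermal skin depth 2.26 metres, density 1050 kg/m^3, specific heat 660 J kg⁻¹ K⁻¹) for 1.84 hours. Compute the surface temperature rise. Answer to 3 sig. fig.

0.664 K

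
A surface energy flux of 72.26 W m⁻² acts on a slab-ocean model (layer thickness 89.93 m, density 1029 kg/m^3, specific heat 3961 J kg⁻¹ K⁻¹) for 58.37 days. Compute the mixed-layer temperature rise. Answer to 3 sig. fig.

Areal heat capacity C = ρ c_p D = 1029 × 3961 × 89.93 = 3.67×10^8 J/(m^2 K).
Net heat input Q = F Δt = 72.26 × (58.37 days × 86400 s/day) = 3.64×10^8 J/m².
ΔT = Q / C = 3.64×10^8 / 3.67×10^8 = 0.994 K.

0.994 K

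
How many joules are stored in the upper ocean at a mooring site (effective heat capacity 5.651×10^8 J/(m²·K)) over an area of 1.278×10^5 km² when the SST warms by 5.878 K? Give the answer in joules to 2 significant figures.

4.2×10^20 J

Areal heat capacity C = 5.651×10^8 J/(m²·K) (given).
Heat per unit area: q = C ΔT = 5.65×10^8 × 5.878 = 3.32×10^9 J/m².
Total heat: Q = q × A = 3.32×10^9 × (1.278×10^5 × 10⁶ m²) = 4.25×10^20 J.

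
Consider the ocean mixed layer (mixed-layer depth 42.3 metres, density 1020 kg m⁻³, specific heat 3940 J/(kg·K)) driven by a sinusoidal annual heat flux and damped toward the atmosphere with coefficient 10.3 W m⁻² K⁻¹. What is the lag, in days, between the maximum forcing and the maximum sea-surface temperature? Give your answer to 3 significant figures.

74.1 days

Areal heat capacity C = ρ c_p D = 1020 × 3940 × 42.3 = 1.70×10^8 J/(m²·K).
ω = 2π / 3.15×10^7 s = 1.99×10^-7 s⁻¹.
Phase lag φ = arctan(Cω/λ) = arctan(33.9/10.3) = 1.28 rad.
Time lag = φ / ω = 1.28 / 1.99×10^-7 = 6.40×10^6 s = 74.1 days.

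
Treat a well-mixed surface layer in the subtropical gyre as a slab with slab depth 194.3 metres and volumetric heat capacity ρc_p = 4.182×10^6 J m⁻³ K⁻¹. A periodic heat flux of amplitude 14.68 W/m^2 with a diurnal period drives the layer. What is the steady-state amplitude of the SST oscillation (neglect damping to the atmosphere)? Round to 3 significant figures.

Areal heat capacity C = ρc_p × D = 4.182×10^6 × 194.3 = 8.13×10^8 J/(m²·K).
Angular frequency ω = 2π / T = 2π / 86400 s = 7.27×10^-5 s⁻¹.
Cω = 8.13×10^8 × 7.27×10^-5 = 59100 W/(m²·K).
Amplitude A = F₀ / (Cω) = 14.68 / 59100 = 2.48×10^-4 K.

2.48×10^-4 K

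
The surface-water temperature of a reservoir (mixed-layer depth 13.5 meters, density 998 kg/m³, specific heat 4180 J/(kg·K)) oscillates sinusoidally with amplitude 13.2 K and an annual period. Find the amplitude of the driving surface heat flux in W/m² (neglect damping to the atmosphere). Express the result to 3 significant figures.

148

Areal heat capacity C = ρ c_p D = 998 × 4180 × 13.5 = 5.63×10^7 J/(m^2 K).
ω = 2π / 3.15×10^7 s = 1.99×10^-7 s⁻¹.
Cω = 5.63×10^7 × 1.99×10^-7 = 11.2 W/(m²·K).
F₀ = A × Cω = 13.2 × 11.2 = 148 W/m².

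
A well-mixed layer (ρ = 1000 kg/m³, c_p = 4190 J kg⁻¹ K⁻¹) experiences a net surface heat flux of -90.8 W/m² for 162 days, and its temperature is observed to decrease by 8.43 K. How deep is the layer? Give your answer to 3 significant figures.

36.0 m

Heat input Q = F Δt = -90.8 × 1.40×10^7 s = -1.27×10^9 J/m².
Required areal heat capacity C = Q / ΔT = 1.51×10^8 J/(m²·K).
Depth D = C / (ρ c_p) = 1.51×10^8 / (1000 × 4190) = 36.0 m.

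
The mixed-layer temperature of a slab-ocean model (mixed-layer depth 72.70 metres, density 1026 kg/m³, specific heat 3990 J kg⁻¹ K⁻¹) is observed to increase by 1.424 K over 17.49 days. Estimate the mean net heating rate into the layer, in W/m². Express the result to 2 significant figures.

Areal heat capacity C = ρ c_p D = 1026 × 3990 × 72.70 = 2.98×10^8 J/(m^2 K).
Required heat per unit area: Q = C ΔT = 2.98×10^8 × 1.424 = 4.24×10^8 J/m².
Flux F = Q / Δt = 4.24×10^8 / 1.51×10^6 s = 280 W/m².

280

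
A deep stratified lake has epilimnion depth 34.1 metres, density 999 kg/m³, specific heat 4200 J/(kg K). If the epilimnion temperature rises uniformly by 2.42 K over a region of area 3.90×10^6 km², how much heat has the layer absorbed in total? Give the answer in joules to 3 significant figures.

Areal heat capacity C = ρ c_p D = 999 × 4200 × 34.1 = 1.43×10^8 J m⁻² K⁻¹.
Heat per unit area: q = C ΔT = 1.43×10^8 × 2.42 = 3.46×10^8 J/m².
Total heat: Q = q × A = 3.46×10^8 × (3.90×10^6 × 10⁶ m²) = 1.35×10^21 J.

1.35×10^21 J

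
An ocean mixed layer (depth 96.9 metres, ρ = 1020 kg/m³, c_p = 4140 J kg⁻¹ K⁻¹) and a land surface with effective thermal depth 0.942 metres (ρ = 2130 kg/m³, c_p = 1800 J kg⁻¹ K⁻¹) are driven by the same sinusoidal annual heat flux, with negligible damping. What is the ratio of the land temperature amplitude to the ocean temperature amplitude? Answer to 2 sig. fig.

110

C_ocean = 1020 × 4140 × 96.9 = 4.09×10^8 J/(m²·K).
C_land = 2130 × 1800 × 0.942 = 3.61×10^6 J/(m²·K).
Undamped amplitude ∝ 1/C, so A_land/A_ocean = C_ocean/C_land = 113.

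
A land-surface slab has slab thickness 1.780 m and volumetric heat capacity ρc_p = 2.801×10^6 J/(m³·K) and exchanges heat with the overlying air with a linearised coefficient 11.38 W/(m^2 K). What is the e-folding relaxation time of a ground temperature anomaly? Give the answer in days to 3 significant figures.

Areal heat capacity C = ρc_p × D = 2.801×10^6 × 1.780 = 4.99×10^6 J/(m²·K).
Relaxation time τ = C / λ = 4.99×10^6 / 11.38 = 4.38×10^5 s.
In days: 4.38×10^5 s / (86400 s/day) = 5.07 days.

5.07 days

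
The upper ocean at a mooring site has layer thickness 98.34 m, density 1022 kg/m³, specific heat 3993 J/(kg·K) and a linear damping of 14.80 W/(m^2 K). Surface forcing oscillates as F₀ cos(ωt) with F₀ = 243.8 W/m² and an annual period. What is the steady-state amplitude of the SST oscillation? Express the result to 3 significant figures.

3.00 K

Areal heat capacity C = ρ c_p D = 1022 × 3993 × 98.34 = 4.01×10^8 J m⁻² K⁻¹.
Angular frequency ω = 2π / T = 2π / 3.15×10^7 s = 1.99×10^-7 s⁻¹.
√((Cω)² + λ²) = √((80.0)² + 14.80²) = 81.3 W/(m²·K).
Amplitude A = F₀ / √((Cω)²+λ²) = 243.8 / 81.3 = 3.00 K.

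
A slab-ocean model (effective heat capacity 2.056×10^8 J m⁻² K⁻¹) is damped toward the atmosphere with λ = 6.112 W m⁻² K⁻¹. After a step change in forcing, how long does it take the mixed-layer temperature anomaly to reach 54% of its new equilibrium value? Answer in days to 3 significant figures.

302 days

Areal heat capacity C = 2.056×10^8 J m⁻² K⁻¹ (given).
τ = C / λ = 2.06×10^8 / 6.112 = 3.36×10^7 s.
Fraction reached: 1 − e^(−t/τ) = 0.54 ⇒ t = −τ ln(1 − 0.54) = τ × 0.777.
t = 2.61×10^7 s = 302 days.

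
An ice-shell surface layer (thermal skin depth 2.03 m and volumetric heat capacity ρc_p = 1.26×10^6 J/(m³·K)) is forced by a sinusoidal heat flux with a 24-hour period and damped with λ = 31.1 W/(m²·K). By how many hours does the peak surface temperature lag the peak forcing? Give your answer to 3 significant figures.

Areal heat capacity C = ρc_p × D = 1.26×10^6 × 2.03 = 2.56×10^6 J/(m^2 K).
ω = 2π / 86400 s = 7.27×10^-5 s⁻¹.
Phase lag φ = arctan(Cω/λ) = arctan(186/31.1) = 1.41 rad.
Time lag = φ / ω = 1.41 / 7.27×10^-5 = 19300 s = 5.37 hours.

5.37 hours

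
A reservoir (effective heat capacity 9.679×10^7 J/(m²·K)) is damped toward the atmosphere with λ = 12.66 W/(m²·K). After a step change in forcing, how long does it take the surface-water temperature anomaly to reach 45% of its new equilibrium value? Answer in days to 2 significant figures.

53 days

Areal heat capacity C = 9.679×10^7 J/(m²·K) (given).
τ = C / λ = 9.68×10^7 / 12.66 = 7.65×10^6 s.
Fraction reached: 1 − e^(−t/τ) = 0.45 ⇒ t = −τ ln(1 − 0.45) = τ × 0.598.
t = 4.57×10^6 s = 52.9 days.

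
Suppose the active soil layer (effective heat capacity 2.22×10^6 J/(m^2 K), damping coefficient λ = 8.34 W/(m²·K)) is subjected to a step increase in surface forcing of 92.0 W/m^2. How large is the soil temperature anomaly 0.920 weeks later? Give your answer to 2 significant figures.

9.7 K

Areal heat capacity C = 2.22×10^6 J/(m^2 K) (given).
τ = C / λ = 2.22×10^6 / 8.34 = 2.66×10^5 s.
Equilibrium anomaly ΔT_eq = F / λ = 92.0 / 8.34 = 11.0 K.
t = 0.920 weeks = 5.56×10^5 s, so t/τ = 2.09.
ΔT(t) = ΔT_eq (1 − e^(−t/τ)) = 11.0 × (1 − e^−2.09) = 9.67 K.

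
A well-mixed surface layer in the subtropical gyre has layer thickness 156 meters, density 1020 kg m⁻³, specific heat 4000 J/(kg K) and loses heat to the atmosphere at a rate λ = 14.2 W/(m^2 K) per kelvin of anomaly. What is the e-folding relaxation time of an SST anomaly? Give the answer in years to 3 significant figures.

1.42 years

Areal heat capacity C = ρ c_p D = 1020 × 4000 × 156 = 6.36×10^8 J/(m^2 K).
Relaxation time τ = C / λ = 6.36×10^8 / 14.2 = 4.48×10^7 s.
In years: 4.48×10^7 s / (3.156×10^7 s/year) = 1.42 years.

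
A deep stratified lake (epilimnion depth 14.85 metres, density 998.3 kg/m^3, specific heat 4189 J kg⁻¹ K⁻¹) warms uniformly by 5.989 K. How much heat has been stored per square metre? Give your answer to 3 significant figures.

Areal heat capacity C = ρ c_p D = 998.3 × 4189 × 14.85 = 6.21×10^7 J/(m^2 K).
ΔQ = C ΔT = 6.21×10^7 × 5.989 = 3.72×10^8 J/m².

3.72×10^8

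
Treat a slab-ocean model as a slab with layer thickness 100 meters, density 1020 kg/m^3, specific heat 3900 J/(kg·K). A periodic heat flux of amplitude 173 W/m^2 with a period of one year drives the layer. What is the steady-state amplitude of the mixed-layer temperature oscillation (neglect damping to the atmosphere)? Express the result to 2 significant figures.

Areal heat capacity C = ρ c_p D = 1020 × 3900 × 100 = 3.98×10^8 J/(m^2 K).
Angular frequency ω = 2π / T = 2π / 3.15×10^7 s = 1.99×10^-7 s⁻¹.
Cω = 3.98×10^8 × 1.99×10^-7 = 79.3 W/(m²·K).
Amplitude A = F₀ / (Cω) = 173 / 79.3 = 2.18 K.

2.2 K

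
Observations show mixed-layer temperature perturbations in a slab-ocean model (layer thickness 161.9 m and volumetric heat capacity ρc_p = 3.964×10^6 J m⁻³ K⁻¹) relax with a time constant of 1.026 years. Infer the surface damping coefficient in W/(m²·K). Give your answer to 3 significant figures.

Areal heat capacity C = ρc_p × D = 3.964×10^6 × 161.9 = 6.42×10^8 J/(m²·K).
τ = 1.026 years = 3.24×10^7 s.
λ = C / τ = 6.42×10^8 / 3.24×10^7 = 19.8 W/(m²·K).

19.8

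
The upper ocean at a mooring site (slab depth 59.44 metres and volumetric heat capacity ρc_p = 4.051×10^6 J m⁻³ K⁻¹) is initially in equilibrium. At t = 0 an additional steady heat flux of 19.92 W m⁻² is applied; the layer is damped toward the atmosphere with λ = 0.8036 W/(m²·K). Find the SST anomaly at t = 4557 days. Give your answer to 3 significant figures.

18.1 K

Areal heat capacity C = ρc_p × D = 4.051×10^6 × 59.44 = 2.41×10^8 J/(m²·K).
τ = C / λ = 2.41×10^8 / 0.8036 = 3.00×10^8 s.
Equilibrium anomaly ΔT_eq = F / λ = 19.92 / 0.8036 = 24.8 K.
t = 4557 days = 3.94×10^8 s, so t/τ = 1.31.
ΔT(t) = ΔT_eq (1 − e^(−t/τ)) = 24.8 × (1 − e^−1.31) = 18.1 K.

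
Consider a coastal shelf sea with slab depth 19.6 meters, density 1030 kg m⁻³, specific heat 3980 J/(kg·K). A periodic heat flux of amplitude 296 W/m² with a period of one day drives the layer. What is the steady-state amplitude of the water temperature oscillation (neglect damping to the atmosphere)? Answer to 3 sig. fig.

0.0507 K

Areal heat capacity C = ρ c_p D = 1030 × 3980 × 19.6 = 8.03×10^7 J m⁻² K⁻¹.
Angular frequency ω = 2π / T = 2π / 86400 s = 7.27×10^-5 s⁻¹.
Cω = 8.03×10^7 × 7.27×10^-5 = 5840 W/(m²·K).
Amplitude A = F₀ / (Cω) = 296 / 5840 = 0.0507 K.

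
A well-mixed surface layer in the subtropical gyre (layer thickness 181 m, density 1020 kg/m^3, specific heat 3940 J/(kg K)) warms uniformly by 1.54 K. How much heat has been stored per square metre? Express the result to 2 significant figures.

Areal heat capacity C = ρ c_p D = 1020 × 3940 × 181 = 7.27×10^8 J/(m²·K).
ΔQ = C ΔT = 7.27×10^8 × 1.54 = 1.12×10^9 J/m².

1.1×10^9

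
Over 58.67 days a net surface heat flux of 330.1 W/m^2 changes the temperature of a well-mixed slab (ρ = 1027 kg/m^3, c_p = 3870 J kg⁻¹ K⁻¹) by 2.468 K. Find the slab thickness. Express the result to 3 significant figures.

171 m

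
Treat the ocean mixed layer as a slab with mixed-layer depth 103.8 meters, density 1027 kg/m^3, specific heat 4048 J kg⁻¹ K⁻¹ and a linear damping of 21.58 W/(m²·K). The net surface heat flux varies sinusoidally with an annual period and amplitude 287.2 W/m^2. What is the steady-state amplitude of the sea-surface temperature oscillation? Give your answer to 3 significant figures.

3.24 K

Areal heat capacity C = ρ c_p D = 1027 × 4048 × 103.8 = 4.32×10^8 J m⁻² K⁻¹.
Angular frequency ω = 2π / T = 2π / 3.15×10^7 s = 1.99×10^-7 s⁻¹.
√((Cω)² + λ²) = √((86.0)² + 21.58²) = 88.6 W/(m²·K).
Amplitude A = F₀ / √((Cω)²+λ²) = 287.2 / 88.6 = 3.24 K.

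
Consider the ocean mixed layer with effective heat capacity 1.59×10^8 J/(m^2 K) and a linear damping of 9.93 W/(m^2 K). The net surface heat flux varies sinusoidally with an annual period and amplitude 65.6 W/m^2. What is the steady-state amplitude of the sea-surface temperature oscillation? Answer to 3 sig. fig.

1.98 K

Areal heat capacity C = 1.59×10^8 J/(m^2 K) (given).
Angular frequency ω = 2π / T = 2π / 3.15×10^7 s = 1.99×10^-7 s⁻¹.
√((Cω)² + λ²) = √((31.7)² + 9.93²) = 33.2 W/(m²·K).
Amplitude A = F₀ / √((Cω)²+λ²) = 65.6 / 33.2 = 1.98 K.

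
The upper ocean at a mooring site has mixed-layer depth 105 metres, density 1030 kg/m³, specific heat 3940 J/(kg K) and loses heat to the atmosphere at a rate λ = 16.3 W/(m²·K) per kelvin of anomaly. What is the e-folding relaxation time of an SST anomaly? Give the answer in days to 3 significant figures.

Areal heat capacity C = ρ c_p D = 1030 × 3940 × 105 = 4.26×10^8 J m⁻² K⁻¹.
Relaxation time τ = C / λ = 4.26×10^8 / 16.3 = 2.61×10^7 s.
In days: 2.61×10^7 s / (86400 s/day) = 303 days.

303 days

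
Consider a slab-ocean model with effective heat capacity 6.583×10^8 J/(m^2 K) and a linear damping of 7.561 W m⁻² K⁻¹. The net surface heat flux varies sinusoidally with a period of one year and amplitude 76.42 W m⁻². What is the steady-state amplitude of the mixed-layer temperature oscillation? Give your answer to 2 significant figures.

0.58 K

Areal heat capacity C = 6.583×10^8 J/(m^2 K) (given).
Angular frequency ω = 2π / T = 2π / 3.15×10^7 s = 1.99×10^-7 s⁻¹.
√((Cω)² + λ²) = √((131)² + 7.561²) = 131 W/(m²·K).
Amplitude A = F₀ / √((Cω)²+λ²) = 76.42 / 131 = 0.582 K.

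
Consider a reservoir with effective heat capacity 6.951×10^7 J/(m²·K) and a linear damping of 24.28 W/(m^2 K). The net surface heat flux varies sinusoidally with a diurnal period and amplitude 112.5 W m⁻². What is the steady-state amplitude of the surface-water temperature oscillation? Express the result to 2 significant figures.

Areal heat capacity C = 6.951×10^7 J/(m²·K) (given).
Angular frequency ω = 2π / T = 2π / 86400 s = 7.27×10^-5 s⁻¹.
√((Cω)² + λ²) = √((5050)² + 24.28²) = 5050 W/(m²·K).
Amplitude A = F₀ / √((Cω)²+λ²) = 112.5 / 5050 = 0.0223 K.

0.022 K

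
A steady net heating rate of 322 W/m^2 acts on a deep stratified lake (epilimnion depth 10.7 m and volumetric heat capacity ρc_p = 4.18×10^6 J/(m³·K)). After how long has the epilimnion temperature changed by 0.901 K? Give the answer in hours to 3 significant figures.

34.8 hours

Areal heat capacity C = ρc_p × D = 4.18×10^6 × 10.7 = 4.47×10^7 J/(m²·K).
Time required: Δt = C ΔT / F = 4.47×10^7 × 0.901 / 322 = 1.25×10^5 s.
In hours: 1.25×10^5 s / (3600 s/hour) = 34.8 hours.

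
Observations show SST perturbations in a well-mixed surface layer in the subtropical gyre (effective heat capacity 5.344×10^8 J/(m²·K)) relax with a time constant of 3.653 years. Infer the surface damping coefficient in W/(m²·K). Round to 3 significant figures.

Areal heat capacity C = 5.344×10^8 J/(m²·K) (given).
τ = 3.653 years = 1.15×10^8 s.
λ = C / τ = 5.34×10^8 / 1.15×10^8 = 4.64 W/(m²·K).

4.64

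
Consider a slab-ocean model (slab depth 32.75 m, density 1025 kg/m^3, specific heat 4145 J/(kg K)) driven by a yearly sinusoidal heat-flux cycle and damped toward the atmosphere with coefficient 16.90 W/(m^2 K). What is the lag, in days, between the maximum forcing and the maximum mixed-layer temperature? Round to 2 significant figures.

59 days

Areal heat capacity C = ρ c_p D = 1025 × 4145 × 32.75 = 1.39×10^8 J/(m²·K).
ω = 2π / 3.15×10^7 s = 1.99×10^-7 s⁻¹.
Phase lag φ = arctan(Cω/λ) = arctan(27.7/16.90) = 1.02 rad.
Time lag = φ / ω = 1.02 / 1.99×10^-7 = 5.14×10^6 s = 59.4 days.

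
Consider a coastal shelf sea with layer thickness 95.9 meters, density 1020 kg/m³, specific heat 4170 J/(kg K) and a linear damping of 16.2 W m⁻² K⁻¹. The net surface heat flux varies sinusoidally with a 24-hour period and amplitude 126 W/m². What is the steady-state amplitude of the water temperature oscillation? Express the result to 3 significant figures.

0.00425 K

Areal heat capacity C = ρ c_p D = 1020 × 4170 × 95.9 = 4.08×10^8 J/(m²·K).
Angular frequency ω = 2π / T = 2π / 86400 s = 7.27×10^-5 s⁻¹.
√((Cω)² + λ²) = √((29700)² + 16.2²) = 29700 W/(m²·K).
Amplitude A = F₀ / √((Cω)²+λ²) = 126 / 29700 = 0.00425 K.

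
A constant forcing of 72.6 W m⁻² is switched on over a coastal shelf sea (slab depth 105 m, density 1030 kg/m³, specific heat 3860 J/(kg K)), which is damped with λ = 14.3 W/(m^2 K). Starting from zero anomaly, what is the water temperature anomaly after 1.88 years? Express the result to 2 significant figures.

Areal heat capacity C = ρ c_p D = 1030 × 3860 × 105 = 4.17×10^8 J/(m^2 K).
τ = C / λ = 4.17×10^8 / 14.3 = 2.92×10^7 s.
Equilibrium anomaly ΔT_eq = F / λ = 72.6 / 14.3 = 5.08 K.
t = 1.88 years = 5.93×10^7 s, so t/τ = 2.03.
ΔT(t) = ΔT_eq (1 − e^(−t/τ)) = 5.08 × (1 − e^−2.03) = 4.41 K.

4.4 K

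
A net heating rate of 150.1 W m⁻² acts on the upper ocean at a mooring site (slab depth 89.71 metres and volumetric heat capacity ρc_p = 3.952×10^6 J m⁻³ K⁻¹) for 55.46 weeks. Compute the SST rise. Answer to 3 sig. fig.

Areal heat capacity C = ρc_p × D = 3.952×10^6 × 89.71 = 3.55×10^8 J m⁻² K⁻¹.
Net heat input Q = F Δt = 150.1 × (55.46 weeks × 6.048×10^5 s/week) = 5.03×10^9 J/m².
ΔT = Q / C = 5.03×10^9 / 3.55×10^8 = 14.2 K.

14.2 K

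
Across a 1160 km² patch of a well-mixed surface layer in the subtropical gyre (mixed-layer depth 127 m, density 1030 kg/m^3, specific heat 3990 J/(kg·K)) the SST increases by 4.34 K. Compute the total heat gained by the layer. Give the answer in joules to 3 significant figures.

2.63×10^18 J

Areal heat capacity C = ρ c_p D = 1030 × 3990 × 127 = 5.22×10^8 J/(m²·K).
Heat per unit area: q = C ΔT = 5.22×10^8 × 4.34 = 2.27×10^9 J/m².
Total heat: Q = q × A = 2.27×10^9 × (1160 × 10⁶ m²) = 2.63×10^18 J.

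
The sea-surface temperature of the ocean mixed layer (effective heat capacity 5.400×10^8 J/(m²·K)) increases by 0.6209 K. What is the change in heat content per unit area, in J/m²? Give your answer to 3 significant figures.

3.35×10^8

Areal heat capacity C = 5.400×10^8 J/(m²·K) (given).
ΔQ = C ΔT = 5.40×10^8 × 0.6209 = 3.35×10^8 J/m².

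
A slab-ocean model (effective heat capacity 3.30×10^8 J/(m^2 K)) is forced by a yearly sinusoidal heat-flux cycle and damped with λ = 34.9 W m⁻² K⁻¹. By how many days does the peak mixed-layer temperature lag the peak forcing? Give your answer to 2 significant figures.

63 days

Areal heat capacity C = 3.30×10^8 J/(m^2 K) (given).
ω = 2π / 3.15×10^7 s = 1.99×10^-7 s⁻¹.
Phase lag φ = arctan(Cω/λ) = arctan(65.7/34.9) = 1.08 rad.
Time lag = φ / ω = 1.08 / 1.99×10^-7 = 5.43×10^6 s = 62.9 days.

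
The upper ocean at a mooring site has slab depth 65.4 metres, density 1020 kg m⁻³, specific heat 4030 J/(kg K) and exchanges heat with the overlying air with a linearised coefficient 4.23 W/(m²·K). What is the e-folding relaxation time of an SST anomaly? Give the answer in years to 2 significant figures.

2.0 years

Areal heat capacity C = ρ c_p D = 1020 × 4030 × 65.4 = 2.69×10^8 J m⁻² K⁻¹.
Relaxation time τ = C / λ = 2.69×10^8 / 4.23 = 6.36×10^7 s.
In years: 6.36×10^7 s / (3.156×10^7 s/year) = 2.01 years.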